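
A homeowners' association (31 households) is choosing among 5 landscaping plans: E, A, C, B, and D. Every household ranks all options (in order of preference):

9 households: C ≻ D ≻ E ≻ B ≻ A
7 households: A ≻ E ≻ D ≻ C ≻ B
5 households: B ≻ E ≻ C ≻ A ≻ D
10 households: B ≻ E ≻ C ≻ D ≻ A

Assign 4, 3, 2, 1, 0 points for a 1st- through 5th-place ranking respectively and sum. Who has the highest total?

E

E: 9·2 + 7·3 + 5·3 + 10·3 = 84
A: 9·0 + 7·4 + 5·1 + 10·0 = 33
C: 9·4 + 7·1 + 5·2 + 10·2 = 73
B: 9·1 + 7·0 + 5·4 + 10·4 = 69
D: 9·3 + 7·2 + 5·0 + 10·1 = 51
E has the highest Borda score (84).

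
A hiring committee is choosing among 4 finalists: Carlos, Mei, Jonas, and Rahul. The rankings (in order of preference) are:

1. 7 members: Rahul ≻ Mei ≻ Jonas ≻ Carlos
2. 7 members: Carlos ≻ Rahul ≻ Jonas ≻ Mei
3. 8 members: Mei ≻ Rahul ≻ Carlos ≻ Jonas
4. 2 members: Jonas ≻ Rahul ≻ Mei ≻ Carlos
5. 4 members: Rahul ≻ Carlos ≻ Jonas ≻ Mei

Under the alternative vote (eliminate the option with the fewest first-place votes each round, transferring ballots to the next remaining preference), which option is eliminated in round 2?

Carlos

Round 1: Carlos 7, Mei 8, Jonas 2, Rahul 11. Eliminate Jonas.
Round 2: Carlos 7, Mei 8, Rahul 13. Eliminate Carlos.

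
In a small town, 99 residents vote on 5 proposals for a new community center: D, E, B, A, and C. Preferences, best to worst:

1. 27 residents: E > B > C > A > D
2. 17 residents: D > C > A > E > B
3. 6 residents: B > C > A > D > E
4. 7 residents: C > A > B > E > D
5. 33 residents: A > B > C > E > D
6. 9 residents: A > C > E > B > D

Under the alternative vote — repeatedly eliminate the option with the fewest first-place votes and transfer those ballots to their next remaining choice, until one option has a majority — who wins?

Round 1: D 17, E 27, B 6, A 42, C 7. Eliminate B.
Round 2: D 17, E 27, A 42, C 13. Eliminate C.
Round 3: D 17, E 27, A 55. A has a majority.

A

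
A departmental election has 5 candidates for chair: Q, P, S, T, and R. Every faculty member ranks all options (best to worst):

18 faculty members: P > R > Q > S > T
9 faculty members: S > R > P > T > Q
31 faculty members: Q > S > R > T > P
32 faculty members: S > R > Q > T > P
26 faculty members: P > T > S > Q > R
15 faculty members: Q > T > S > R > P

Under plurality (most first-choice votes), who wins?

First-place votes: Q 46, P 44, S 41, T 0, R 0.
Q has the most first-place votes.

Q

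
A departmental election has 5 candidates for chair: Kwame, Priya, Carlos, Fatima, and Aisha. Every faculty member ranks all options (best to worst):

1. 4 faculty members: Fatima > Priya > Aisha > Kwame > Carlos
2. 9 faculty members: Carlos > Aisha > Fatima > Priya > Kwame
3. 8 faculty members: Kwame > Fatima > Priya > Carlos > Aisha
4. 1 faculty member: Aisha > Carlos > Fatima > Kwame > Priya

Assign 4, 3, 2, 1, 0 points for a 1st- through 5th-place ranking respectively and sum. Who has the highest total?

Fatima

Kwame: 4·1 + 9·0 + 8·4 + 1·1 = 37
Priya: 4·3 + 9·1 + 8·2 + 1·0 = 37
Carlos: 4·0 + 9·4 + 8·1 + 1·3 = 47
Fatima: 4·4 + 9·2 + 8·3 + 1·2 = 60
Aisha: 4·2 + 9·3 + 8·0 + 1·4 = 39
Fatima has the highest Borda score (60).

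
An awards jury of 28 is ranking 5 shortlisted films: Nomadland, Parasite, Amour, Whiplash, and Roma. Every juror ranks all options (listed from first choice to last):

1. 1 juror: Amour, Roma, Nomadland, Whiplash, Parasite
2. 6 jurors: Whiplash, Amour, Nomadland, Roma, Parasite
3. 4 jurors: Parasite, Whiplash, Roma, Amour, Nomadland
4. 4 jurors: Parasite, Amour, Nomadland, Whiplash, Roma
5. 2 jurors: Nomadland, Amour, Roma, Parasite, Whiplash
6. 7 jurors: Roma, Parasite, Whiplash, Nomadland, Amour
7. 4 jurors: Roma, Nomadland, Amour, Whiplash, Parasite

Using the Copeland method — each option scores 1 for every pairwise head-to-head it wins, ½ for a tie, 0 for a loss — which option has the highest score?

Roma

Nomadland: loses to Parasite, Amour, Whiplash, and Roma → score 0.
Parasite: beats Nomadland, Amour, and Whiplash; loses to Roma → score 3.
Amour: beats Nomadland; loses to Parasite, Whiplash, and Roma → score 1.
Whiplash: beats Nomadland and Amour; ties Roma; loses to Parasite → score 2.5.
Roma: beats Nomadland, Parasite, and Amour; ties Whiplash → score 3.5.
Roma has the best pairwise record.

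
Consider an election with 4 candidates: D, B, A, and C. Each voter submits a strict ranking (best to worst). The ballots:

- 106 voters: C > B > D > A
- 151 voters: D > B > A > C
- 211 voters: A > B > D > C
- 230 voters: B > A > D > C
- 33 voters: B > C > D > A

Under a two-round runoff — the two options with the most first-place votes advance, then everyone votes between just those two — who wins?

Round 1 first-place votes: D 151, B 263, A 211, C 106.
B and A advance.
Runoff: B is preferred to A by 520 voters; A by 211.
B wins the runoff.

B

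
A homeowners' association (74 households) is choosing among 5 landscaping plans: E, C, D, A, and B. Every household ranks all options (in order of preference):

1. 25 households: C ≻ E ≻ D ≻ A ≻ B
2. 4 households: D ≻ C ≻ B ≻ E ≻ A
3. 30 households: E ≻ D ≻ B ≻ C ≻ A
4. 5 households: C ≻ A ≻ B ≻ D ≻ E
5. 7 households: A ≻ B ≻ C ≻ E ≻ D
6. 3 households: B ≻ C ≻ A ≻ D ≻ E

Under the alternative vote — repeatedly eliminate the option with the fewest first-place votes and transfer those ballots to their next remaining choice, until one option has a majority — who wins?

Round 1: E 30, C 30, D 4, A 7, B 3. Eliminate B.
Round 2: E 30, C 33, D 4, A 7. Eliminate D.
Round 3: E 30, C 37, A 7. Eliminate A.
Round 4: E 30, C 44. C has a majority.

C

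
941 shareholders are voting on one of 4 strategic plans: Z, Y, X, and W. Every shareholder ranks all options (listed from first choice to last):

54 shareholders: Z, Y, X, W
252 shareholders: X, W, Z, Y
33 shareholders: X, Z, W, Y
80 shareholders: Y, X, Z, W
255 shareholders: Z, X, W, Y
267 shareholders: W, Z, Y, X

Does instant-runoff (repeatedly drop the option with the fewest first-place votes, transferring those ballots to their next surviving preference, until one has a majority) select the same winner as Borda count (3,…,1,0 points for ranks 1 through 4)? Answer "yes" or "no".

Instant-runoff — R1 Z 309, Y 80, X 285, W 267 (Y out); R2 Z 309, X 365, W 267 (W out); R3 Z 576, X 365 (Z winner). Winner: Z.
Borda — scores: Z 1859, Y 615, X 1579, W 1593. Winner: Z.
The two methods agree.

yes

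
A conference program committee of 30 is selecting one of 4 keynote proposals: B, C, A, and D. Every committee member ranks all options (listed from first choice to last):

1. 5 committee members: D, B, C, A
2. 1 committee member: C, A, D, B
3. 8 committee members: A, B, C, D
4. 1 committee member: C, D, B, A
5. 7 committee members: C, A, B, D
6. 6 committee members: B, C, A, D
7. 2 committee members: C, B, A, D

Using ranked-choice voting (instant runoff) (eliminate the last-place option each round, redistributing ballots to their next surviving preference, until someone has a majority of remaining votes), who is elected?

B

Round 1: B 6, C 11, A 8, D 5. Eliminate D.
Round 2: B 11, C 11, A 8. Eliminate A.
Round 3: B 19, C 11. B has a majority.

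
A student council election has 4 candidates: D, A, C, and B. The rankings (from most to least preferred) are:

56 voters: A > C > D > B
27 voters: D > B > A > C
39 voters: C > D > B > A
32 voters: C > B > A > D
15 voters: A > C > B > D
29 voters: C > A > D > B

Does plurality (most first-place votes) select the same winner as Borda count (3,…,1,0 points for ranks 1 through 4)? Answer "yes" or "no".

Plurality — first-place votes: D 27, A 71, C 100, B 0. Winner: C.
Borda — scores: D 244, A 330, C 442, B 172. Winner: C.
The two methods agree.

yes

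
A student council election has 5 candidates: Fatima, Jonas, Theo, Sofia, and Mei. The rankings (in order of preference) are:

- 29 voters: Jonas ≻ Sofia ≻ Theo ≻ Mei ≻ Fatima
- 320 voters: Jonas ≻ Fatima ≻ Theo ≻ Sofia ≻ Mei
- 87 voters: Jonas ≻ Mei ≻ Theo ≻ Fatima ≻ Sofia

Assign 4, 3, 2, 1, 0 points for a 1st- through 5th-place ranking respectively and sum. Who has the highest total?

Fatima: 29·0 + 320·3 + 87·1 = 1047
Jonas: 29·4 + 320·4 + 87·4 = 1744
Theo: 29·2 + 320·2 + 87·2 = 872
Sofia: 29·3 + 320·1 + 87·0 = 407
Mei: 29·1 + 320·0 + 87·3 = 290
Jonas has the highest Borda score (1744).

Jonas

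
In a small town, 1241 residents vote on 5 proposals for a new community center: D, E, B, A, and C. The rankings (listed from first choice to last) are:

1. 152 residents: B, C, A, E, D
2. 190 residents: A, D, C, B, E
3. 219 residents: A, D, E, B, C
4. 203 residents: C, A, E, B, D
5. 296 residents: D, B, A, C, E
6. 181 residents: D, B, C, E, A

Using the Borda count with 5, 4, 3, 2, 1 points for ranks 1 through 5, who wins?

A

D: 152·1 + 190·4 + 219·4 + 203·1 + 296·5 + 181·5 = 4376
E: 152·2 + 190·1 + 219·3 + 203·3 + 296·1 + 181·2 = 2418
B: 152·5 + 190·2 + 219·2 + 203·2 + 296·4 + 181·4 = 3892
A: 152·3 + 190·5 + 219·5 + 203·4 + 296·3 + 181·1 = 4382
C: 152·4 + 190·3 + 219·1 + 203·5 + 296·2 + 181·3 = 3547
A has the highest Borda score (4382).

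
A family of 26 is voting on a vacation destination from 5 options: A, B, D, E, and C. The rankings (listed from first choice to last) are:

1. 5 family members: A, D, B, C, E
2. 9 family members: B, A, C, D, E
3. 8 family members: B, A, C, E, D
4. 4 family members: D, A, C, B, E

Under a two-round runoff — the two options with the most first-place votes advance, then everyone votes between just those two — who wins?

B

Round 1 first-place votes: A 5, B 17, D 4, E 0, C 0.
B and A advance.
Runoff: B is preferred to A by 17 voters; A by 9.
B wins the runoff.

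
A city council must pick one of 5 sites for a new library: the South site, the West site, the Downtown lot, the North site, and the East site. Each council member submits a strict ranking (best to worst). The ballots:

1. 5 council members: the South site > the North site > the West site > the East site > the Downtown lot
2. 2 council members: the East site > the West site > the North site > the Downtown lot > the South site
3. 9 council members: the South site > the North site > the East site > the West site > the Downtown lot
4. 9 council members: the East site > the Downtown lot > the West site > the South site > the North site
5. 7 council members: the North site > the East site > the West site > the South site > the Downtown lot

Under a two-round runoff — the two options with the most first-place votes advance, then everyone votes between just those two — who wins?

Round 1 first-place votes: the South site 14, the West site 0, the Downtown lot 0, the North site 7, the East site 11.
the South site and the East site advance.
Runoff: the South site is preferred to the East site by 14 voters; the East site by 18.
the East site wins the runoff.

the East site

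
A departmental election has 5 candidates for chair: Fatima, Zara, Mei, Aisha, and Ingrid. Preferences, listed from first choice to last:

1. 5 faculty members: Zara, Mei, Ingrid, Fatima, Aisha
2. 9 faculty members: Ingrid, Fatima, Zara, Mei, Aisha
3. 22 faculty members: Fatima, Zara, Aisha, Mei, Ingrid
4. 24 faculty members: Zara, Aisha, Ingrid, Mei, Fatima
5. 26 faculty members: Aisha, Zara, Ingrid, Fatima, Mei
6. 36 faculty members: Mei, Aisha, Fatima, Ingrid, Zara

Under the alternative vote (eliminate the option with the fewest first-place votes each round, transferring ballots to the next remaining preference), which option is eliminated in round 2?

Round 1: Fatima 22, Zara 29, Mei 36, Aisha 26, Ingrid 9. Eliminate Ingrid.
Round 2: Fatima 31, Zara 29, Mei 36, Aisha 26. Eliminate Aisha.

Aisha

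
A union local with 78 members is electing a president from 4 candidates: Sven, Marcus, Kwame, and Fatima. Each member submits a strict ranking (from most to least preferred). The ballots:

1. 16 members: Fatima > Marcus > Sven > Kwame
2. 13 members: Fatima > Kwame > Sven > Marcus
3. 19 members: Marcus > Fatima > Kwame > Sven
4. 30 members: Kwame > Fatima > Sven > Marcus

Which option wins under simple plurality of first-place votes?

First-place votes: Sven 0, Marcus 19, Kwame 30, Fatima 29.
Kwame has the most first-place votes.

Kwame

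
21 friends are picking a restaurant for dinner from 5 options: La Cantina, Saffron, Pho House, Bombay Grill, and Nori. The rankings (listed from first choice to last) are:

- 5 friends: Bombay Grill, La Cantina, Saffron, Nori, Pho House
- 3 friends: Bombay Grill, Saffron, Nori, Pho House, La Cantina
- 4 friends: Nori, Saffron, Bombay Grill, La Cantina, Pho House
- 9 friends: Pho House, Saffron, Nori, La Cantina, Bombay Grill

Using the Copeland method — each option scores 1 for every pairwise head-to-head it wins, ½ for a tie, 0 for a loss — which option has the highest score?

Saffron

La Cantina: loses to Saffron, Pho House, Bombay Grill, and Nori → score 0.
Saffron: beats La Cantina, Pho House, Bombay Grill, and Nori → score 4.
Pho House: beats La Cantina; loses to Saffron, Bombay Grill, and Nori → score 1.
Bombay Grill: beats La Cantina and Pho House; loses to Saffron and Nori → score 2.
Nori: beats La Cantina, Pho House, and Bombay Grill; loses to Saffron → score 3.
Saffron has the best pairwise record.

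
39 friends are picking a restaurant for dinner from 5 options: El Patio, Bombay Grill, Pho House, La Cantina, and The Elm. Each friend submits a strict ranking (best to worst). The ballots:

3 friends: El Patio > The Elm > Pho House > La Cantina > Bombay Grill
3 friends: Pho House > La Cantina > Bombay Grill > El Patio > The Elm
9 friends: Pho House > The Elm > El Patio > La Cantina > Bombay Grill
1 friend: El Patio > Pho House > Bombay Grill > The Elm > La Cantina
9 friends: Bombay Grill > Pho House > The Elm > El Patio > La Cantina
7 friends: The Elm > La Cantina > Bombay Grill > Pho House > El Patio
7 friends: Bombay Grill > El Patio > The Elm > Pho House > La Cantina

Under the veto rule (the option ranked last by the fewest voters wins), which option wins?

Last-place votes: El Patio 7, Bombay Grill 12, Pho House 0, La Cantina 17, The Elm 3.
Pho House is ranked last by the fewest voters, so Pho House wins.

Pho House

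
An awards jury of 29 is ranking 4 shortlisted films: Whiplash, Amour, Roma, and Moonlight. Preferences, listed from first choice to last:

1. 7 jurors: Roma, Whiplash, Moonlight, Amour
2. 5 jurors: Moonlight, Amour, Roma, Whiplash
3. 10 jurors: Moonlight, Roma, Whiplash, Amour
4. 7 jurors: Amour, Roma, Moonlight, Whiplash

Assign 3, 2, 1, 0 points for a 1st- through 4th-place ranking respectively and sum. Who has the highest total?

Roma

Whiplash: 7·2 + 5·0 + 10·1 + 7·0 = 24
Amour: 7·0 + 5·2 + 10·0 + 7·3 = 31
Roma: 7·3 + 5·1 + 10·2 + 7·2 = 60
Moonlight: 7·1 + 5·3 + 10·3 + 7·1 = 59
Roma has the highest Borda score (60).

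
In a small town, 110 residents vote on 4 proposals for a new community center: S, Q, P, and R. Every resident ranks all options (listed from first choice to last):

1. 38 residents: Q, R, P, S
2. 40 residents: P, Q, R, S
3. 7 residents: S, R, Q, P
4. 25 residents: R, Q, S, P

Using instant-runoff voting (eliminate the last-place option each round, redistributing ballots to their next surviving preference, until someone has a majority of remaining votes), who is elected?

Round 1: S 7, Q 38, P 40, R 25. Eliminate S.
Round 2: Q 38, P 40, R 32. Eliminate R.
Round 3: Q 70, P 40. Q has a majority.

Q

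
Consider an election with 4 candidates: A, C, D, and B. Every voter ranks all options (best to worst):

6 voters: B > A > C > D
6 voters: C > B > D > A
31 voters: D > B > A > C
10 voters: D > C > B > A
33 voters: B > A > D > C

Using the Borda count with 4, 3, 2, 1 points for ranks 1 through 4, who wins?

B

A: 6·3 + 6·1 + 31·2 + 10·1 + 33·3 = 195
C: 6·2 + 6·4 + 31·1 + 10·3 + 33·1 = 130
D: 6·1 + 6·2 + 31·4 + 10·4 + 33·2 = 248
B: 6·4 + 6·3 + 31·3 + 10·2 + 33·4 = 287
B has the highest Borda score (287).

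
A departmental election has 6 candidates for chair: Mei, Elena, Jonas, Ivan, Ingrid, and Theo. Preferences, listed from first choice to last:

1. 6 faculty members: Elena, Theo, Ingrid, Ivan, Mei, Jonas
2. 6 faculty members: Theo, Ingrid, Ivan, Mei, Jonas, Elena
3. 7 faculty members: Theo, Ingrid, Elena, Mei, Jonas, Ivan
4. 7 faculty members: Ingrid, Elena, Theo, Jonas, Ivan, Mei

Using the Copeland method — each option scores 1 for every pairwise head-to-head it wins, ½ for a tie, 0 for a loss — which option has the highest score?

Mei: beats Jonas; loses to Elena, Ivan, Ingrid, and Theo → score 1.
Elena: beats Mei, Jonas, and Ivan; ties Theo; loses to Ingrid → score 3.5.
Jonas: beats Ivan; loses to Mei, Elena, Ingrid, and Theo → score 1.
Ivan: beats Mei; loses to Elena, Jonas, Ingrid, and Theo → score 1.
Ingrid: beats Mei, Elena, Jonas, and Ivan; loses to Theo → score 4.
Theo: beats Mei, Jonas, Ivan, and Ingrid; ties Elena → score 4.5.
Theo has the best pairwise record.

Theo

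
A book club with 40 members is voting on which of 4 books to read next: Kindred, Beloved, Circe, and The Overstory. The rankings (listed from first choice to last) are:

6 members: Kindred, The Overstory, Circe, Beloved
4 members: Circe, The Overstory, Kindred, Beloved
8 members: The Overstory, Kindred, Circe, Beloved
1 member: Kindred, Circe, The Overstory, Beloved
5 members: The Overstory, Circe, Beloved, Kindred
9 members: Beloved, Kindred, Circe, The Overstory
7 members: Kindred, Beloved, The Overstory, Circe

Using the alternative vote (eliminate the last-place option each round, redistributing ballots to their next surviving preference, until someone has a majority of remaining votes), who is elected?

Kindred

Round 1: Kindred 14, Beloved 9, Circe 4, The Overstory 13. Eliminate Circe.
Round 2: Kindred 14, Beloved 9, The Overstory 17. Eliminate Beloved.
Round 3: Kindred 23, The Overstory 17. Kindred has a majority.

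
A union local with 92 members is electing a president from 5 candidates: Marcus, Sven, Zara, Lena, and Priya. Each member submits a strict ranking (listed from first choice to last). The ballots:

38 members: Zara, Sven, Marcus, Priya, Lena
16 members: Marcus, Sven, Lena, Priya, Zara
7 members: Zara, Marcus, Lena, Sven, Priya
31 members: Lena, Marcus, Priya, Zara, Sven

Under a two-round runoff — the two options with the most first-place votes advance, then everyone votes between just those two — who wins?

Round 1 first-place votes: Marcus 16, Sven 0, Zara 45, Lena 31, Priya 0.
Zara and Lena advance.
Runoff: Zara is preferred to Lena by 45 voters; Lena by 47.
Lena wins the runoff.

Lena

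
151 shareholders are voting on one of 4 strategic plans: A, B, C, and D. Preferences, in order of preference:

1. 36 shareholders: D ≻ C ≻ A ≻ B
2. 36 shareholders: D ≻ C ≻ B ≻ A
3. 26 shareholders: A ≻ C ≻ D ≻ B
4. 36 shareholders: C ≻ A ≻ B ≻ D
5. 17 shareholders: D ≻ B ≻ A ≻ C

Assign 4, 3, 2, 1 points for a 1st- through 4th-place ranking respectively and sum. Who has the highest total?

A: 36·2 + 36·1 + 26·4 + 36·3 + 17·2 = 354
B: 36·1 + 36·2 + 26·1 + 36·2 + 17·3 = 257
C: 36·3 + 36·3 + 26·3 + 36·4 + 17·1 = 455
D: 36·4 + 36·4 + 26·2 + 36·1 + 17·4 = 444
C has the highest Borda score (455).

C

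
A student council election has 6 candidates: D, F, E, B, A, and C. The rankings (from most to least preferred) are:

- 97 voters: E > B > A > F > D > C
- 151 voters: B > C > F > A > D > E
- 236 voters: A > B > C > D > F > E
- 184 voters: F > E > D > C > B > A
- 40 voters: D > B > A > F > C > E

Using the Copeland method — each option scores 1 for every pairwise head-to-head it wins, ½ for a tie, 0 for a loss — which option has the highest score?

B

D: beats E; loses to F, B, A, and C → score 1.
F: beats D and E; loses to B, A, and C → score 2.
E: loses to D, F, B, A, and C → score 0.
B: beats D, F, E, A, and C → score 5.
A: beats D, F, E, and C; loses to B → score 4.
C: beats D, F, and E; loses to B and A → score 3.
B has the best pairwise record.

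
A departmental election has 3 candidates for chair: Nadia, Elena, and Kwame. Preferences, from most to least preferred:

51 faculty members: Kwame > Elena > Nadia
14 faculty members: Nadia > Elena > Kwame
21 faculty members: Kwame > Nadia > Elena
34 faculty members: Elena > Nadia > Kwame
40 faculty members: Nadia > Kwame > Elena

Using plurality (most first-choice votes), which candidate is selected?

First-place votes: Nadia 54, Elena 34, Kwame 72.
Kwame has the most first-place votes.

Kwame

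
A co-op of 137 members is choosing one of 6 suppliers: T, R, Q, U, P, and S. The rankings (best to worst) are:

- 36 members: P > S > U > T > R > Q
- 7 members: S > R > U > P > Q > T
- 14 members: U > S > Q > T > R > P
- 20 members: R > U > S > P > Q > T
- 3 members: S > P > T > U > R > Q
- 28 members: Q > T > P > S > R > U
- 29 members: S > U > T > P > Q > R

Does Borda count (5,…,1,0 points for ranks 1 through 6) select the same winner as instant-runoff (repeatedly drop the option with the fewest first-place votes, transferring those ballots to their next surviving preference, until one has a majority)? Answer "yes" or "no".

Borda — scores: T 308, R 209, Q 238, U 401, P 388, S 511. Winner: S.
Instant-runoff — R1 T 0, R 20, Q 28, U 14, P 36, S 39 (T out); R2 R 20, Q 28, U 14, P 36, S 39 (U out); R3 R 20, Q 28, P 36, S 53 (R out); R4 Q 28, P 36, S 73 (S winner). Winner: S.
The two methods agree.

yes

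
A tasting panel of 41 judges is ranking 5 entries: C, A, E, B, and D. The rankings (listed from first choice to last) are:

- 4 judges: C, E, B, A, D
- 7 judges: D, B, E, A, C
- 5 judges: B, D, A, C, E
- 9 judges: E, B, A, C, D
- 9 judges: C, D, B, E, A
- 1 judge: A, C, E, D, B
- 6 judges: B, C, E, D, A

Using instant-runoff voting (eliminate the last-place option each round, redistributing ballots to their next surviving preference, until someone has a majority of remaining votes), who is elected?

Round 1: C 13, A 1, E 9, B 11, D 7. Eliminate A.
Round 2: C 14, E 9, B 11, D 7. Eliminate D.
Round 3: C 14, E 9, B 18. Eliminate E.
Round 4: C 14, B 27. B has a majority.

B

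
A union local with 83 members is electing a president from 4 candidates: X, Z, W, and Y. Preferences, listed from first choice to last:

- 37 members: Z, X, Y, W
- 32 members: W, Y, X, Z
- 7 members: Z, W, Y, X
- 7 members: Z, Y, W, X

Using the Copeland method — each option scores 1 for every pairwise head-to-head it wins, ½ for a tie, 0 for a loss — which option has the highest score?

Z

X: loses to Z, W, and Y → score 0.
Z: beats X, W, and Y → score 3.
W: beats X; loses to Z and Y → score 1.
Y: beats X and W; loses to Z → score 2.
Z has the best pairwise record.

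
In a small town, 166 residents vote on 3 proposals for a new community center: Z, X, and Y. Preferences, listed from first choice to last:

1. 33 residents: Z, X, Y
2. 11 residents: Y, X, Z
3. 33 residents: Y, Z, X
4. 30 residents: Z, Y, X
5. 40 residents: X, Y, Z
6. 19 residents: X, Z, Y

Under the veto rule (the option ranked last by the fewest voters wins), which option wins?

Z

Last-place votes: Z 51, X 63, Y 52.
Z is ranked last by the fewest voters, so Z wins.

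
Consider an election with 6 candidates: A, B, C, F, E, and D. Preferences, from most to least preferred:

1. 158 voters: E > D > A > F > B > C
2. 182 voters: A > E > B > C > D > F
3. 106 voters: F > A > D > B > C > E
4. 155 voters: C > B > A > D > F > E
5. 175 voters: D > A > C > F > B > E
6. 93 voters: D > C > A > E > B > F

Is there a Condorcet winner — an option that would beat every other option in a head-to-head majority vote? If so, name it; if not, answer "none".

A vs B: 714–155 for A.
A vs C: 621–248 for A.
A vs F: 763–106 for A.
A vs E: 711–158 for A.
A vs D: 443–426 for A.
A beats every other option head-to-head.

A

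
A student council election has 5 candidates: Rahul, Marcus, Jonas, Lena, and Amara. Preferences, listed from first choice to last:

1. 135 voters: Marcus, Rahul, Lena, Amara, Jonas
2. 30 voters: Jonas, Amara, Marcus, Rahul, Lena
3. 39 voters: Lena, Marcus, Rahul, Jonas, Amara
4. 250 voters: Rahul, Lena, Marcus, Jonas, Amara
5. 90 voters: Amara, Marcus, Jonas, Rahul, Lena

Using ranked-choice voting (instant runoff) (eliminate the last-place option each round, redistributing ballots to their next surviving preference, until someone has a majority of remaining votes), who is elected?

Marcus

Round 1: Rahul 250, Marcus 135, Jonas 30, Lena 39, Amara 90. Eliminate Jonas.
Round 2: Rahul 250, Marcus 135, Lena 39, Amara 120. Eliminate Lena.
Round 3: Rahul 250, Marcus 174, Amara 120. Eliminate Amara.
Round 4: Rahul 250, Marcus 294. Marcus has a majority.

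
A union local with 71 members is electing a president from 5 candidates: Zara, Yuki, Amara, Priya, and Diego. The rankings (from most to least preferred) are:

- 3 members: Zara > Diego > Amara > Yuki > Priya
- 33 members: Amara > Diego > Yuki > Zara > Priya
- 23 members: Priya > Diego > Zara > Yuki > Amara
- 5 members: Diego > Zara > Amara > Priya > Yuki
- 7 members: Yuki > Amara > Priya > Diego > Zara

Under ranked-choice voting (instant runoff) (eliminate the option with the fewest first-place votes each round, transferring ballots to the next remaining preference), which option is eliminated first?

Zara

Round 1: Zara 3, Yuki 7, Amara 33, Priya 23, Diego 5. Eliminate Zara.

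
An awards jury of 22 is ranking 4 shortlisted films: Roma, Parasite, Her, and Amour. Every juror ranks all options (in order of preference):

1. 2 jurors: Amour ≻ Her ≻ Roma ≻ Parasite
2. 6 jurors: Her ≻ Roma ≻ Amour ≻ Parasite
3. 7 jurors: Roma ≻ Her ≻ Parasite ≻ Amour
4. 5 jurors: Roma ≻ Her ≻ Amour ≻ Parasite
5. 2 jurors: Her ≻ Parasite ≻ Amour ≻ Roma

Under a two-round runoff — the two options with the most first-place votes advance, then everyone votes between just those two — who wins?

Round 1 first-place votes: Roma 12, Parasite 0, Her 8, Amour 2.
Roma and Her advance.
Runoff: Roma is preferred to Her by 12 voters; Her by 10.
Roma wins the runoff.

Roma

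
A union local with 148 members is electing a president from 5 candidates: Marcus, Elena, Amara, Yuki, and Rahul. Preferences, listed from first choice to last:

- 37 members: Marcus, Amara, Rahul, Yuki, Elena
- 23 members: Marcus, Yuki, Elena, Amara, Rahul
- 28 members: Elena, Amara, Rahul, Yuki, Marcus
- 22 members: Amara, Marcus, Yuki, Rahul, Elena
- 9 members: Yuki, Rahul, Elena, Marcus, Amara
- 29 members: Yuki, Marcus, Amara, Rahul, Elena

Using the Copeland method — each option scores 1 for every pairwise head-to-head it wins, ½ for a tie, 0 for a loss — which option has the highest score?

Marcus

Marcus: beats Elena, Amara, Yuki, and Rahul → score 4.
Elena: loses to Marcus, Amara, Yuki, and Rahul → score 0.
Amara: beats Elena, Yuki, and Rahul; loses to Marcus → score 3.
Yuki: beats Elena and Rahul; loses to Marcus and Amara → score 2.
Rahul: beats Elena; loses to Marcus, Amara, and Yuki → score 1.
Marcus has the best pairwise record.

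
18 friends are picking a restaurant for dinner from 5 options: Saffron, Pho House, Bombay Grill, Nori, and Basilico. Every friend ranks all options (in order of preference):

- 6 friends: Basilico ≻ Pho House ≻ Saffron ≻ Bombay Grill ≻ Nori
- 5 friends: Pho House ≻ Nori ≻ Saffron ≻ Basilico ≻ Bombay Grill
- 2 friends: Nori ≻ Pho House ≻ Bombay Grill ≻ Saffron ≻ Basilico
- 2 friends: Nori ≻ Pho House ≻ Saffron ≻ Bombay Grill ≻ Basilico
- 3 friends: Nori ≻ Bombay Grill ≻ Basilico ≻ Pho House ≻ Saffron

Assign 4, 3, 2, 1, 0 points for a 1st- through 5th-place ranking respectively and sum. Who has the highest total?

Saffron: 6·2 + 5·2 + 2·1 + 2·2 + 3·0 = 28
Pho House: 6·3 + 5·4 + 2·3 + 2·3 + 3·1 = 53
Bombay Grill: 6·1 + 5·0 + 2·2 + 2·1 + 3·3 = 21
Nori: 6·0 + 5·3 + 2·4 + 2·4 + 3·4 = 43
Basilico: 6·4 + 5·1 + 2·0 + 2·0 + 3·2 = 35
Pho House has the highest Borda score (53).

Pho House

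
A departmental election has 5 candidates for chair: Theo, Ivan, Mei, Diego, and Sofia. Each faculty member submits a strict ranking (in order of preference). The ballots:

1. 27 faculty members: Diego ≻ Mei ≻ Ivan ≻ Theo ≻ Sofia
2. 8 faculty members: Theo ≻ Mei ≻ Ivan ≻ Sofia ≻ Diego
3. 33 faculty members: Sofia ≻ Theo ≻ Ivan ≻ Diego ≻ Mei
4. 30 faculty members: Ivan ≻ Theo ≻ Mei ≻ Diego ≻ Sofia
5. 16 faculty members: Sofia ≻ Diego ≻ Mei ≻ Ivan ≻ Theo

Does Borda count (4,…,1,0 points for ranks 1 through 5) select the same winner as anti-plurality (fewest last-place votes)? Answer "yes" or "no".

Borda — scores: Theo 248, Ivan 272, Mei 197, Diego 219, Sofia 204. Winner: Ivan.
Anti-plurality — last-place votes: Theo 16, Ivan 0, Mei 33, Diego 8, Sofia 57. Winner: Ivan.
The two methods agree.

yes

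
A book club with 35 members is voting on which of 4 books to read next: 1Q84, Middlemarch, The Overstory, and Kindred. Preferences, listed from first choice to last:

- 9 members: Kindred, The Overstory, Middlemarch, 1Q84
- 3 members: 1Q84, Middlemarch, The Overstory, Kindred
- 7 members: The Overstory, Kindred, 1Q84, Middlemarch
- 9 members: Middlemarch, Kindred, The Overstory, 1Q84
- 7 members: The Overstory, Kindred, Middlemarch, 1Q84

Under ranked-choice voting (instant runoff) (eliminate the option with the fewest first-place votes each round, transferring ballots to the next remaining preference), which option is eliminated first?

1Q84

Round 1: 1Q84 3, Middlemarch 9, The Overstory 14, Kindred 9. Eliminate 1Q84.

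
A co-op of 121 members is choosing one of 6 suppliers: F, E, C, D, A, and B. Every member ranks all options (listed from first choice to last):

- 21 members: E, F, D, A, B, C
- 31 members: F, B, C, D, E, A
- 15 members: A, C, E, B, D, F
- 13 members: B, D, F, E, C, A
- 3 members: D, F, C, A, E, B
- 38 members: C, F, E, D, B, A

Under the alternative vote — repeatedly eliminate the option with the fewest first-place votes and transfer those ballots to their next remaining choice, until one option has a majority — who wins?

F

Round 1: F 31, E 21, C 38, D 3, A 15, B 13. Eliminate D.
Round 2: F 34, E 21, C 38, A 15, B 13. Eliminate B.
Round 3: F 47, E 21, C 38, A 15. Eliminate A.
Round 4: F 47, E 21, C 53. Eliminate E.
Round 5: F 68, C 53. F has a majority.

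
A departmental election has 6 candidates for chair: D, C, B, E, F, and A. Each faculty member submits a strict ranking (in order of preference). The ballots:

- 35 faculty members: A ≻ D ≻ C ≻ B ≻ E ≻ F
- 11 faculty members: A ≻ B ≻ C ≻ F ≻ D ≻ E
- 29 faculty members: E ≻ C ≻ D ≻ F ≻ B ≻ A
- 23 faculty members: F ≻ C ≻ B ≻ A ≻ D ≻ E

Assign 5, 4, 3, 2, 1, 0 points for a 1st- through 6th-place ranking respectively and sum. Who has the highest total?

C

D: 35·4 + 11·1 + 29·3 + 23·1 = 261
C: 35·3 + 11·3 + 29·4 + 23·4 = 346
B: 35·2 + 11·4 + 29·1 + 23·3 = 212
E: 35·1 + 11·0 + 29·5 + 23·0 = 180
F: 35·0 + 11·2 + 29·2 + 23·5 = 195
A: 35·5 + 11·5 + 29·0 + 23·2 = 276
C has the highest Borda score (346).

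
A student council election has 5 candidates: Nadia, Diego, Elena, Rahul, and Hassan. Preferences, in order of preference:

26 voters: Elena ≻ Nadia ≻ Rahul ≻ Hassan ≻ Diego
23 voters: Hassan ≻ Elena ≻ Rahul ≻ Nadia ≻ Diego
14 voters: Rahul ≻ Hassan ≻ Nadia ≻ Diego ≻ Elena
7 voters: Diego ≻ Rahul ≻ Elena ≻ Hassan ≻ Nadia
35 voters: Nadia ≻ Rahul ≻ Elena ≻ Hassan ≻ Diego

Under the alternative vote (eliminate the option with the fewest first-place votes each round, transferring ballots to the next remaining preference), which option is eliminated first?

Diego

Round 1: Nadia 35, Diego 7, Elena 26, Rahul 14, Hassan 23. Eliminate Diego.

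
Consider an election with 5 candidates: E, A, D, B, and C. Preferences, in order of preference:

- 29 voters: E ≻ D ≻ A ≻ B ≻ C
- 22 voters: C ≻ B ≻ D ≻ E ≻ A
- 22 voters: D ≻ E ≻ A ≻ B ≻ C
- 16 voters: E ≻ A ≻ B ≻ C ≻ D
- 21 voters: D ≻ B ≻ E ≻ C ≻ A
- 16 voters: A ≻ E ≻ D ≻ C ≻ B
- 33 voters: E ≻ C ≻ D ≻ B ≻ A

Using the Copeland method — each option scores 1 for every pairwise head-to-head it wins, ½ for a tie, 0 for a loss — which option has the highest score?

E: beats A, D, B, and C → score 4.
A: beats B and C; loses to E and D → score 2.
D: beats A, B, and C; loses to E → score 3.
B: beats C; loses to E, A, and D → score 1.
C: loses to E, A, D, and B → score 0.
E has the best pairwise record.

E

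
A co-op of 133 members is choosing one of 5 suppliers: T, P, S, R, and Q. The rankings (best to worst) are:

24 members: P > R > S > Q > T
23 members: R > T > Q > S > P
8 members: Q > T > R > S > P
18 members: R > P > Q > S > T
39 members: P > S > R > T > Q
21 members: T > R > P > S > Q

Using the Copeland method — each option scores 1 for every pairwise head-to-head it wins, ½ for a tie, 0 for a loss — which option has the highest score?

T: beats Q; loses to P, S, and R → score 1.
P: beats T, S, and Q; loses to R → score 3.
S: beats T and Q; loses to P and R → score 2.
R: beats T, P, S, and Q → score 4.
Q: loses to T, P, S, and R → score 0.
R has the best pairwise record.

R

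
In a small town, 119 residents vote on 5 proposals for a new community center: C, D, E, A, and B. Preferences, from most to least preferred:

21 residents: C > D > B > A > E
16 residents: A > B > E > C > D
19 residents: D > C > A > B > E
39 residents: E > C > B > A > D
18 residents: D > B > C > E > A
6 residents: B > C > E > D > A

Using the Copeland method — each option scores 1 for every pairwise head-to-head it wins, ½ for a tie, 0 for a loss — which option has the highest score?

C

C: beats D, E, A, and B → score 4.
D: beats A; loses to C, E, and B → score 1.
E: beats D and A; loses to C and B → score 2.
A: loses to C, D, E, and B → score 0.
B: beats D, E, and A; loses to C → score 3.
C has the best pairwise record.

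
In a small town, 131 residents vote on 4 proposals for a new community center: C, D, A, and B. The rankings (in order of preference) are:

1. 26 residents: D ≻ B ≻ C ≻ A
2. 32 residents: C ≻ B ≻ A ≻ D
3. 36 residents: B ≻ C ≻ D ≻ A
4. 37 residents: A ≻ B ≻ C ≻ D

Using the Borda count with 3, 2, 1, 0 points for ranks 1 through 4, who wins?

B

C: 26·1 + 32·3 + 36·2 + 37·1 = 231
D: 26·3 + 32·0 + 36·1 + 37·0 = 114
A: 26·0 + 32·1 + 36·0 + 37·3 = 143
B: 26·2 + 32·2 + 36·3 + 37·2 = 298
B has the highest Borda score (298).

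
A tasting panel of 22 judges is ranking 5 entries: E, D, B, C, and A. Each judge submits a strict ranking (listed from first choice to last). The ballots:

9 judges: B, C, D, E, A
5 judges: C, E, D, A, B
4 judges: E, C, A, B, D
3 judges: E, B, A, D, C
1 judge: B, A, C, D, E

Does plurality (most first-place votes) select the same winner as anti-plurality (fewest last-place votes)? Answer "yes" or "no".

no

Plurality — first-place votes: E 7, D 0, B 10, C 5, A 0. Winner: B.
Anti-plurality — last-place votes: E 1, D 4, B 5, C 3, A 9. Winner: E.
The two methods disagree.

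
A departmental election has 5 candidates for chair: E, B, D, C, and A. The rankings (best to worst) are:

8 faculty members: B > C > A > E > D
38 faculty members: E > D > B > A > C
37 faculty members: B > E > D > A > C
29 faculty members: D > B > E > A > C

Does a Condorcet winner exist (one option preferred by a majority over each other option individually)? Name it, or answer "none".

Checking pairwise contests:
B beats E 74–38.
D beats B 67–45.
E beats D 83–29.
E beats C 104–8.
E beats A 104–8.
Every option loses at least one head-to-head, so there is no Condorcet winner.

none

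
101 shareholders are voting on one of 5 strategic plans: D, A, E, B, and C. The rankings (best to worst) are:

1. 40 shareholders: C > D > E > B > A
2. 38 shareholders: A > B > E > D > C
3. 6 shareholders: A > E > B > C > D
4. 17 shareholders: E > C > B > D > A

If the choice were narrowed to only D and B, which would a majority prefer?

Voters preferring D to B: 40; preferring B to D: 61.
B wins the head-to-head.

B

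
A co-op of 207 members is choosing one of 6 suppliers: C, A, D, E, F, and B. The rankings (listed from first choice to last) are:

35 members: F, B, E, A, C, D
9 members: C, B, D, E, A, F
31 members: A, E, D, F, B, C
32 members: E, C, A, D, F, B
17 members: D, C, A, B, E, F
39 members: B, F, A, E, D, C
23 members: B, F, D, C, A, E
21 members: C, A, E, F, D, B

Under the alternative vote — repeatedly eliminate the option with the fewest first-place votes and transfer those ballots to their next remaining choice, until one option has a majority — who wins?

B

Round 1: C 30, A 31, D 17, E 32, F 35, B 62. Eliminate D.
Round 2: C 47, A 31, E 32, F 35, B 62. Eliminate A.
Round 3: C 47, E 63, F 35, B 62. Eliminate F.
Round 4: C 47, E 63, B 97. Eliminate C.
Round 5: E 84, B 123. B has a majority.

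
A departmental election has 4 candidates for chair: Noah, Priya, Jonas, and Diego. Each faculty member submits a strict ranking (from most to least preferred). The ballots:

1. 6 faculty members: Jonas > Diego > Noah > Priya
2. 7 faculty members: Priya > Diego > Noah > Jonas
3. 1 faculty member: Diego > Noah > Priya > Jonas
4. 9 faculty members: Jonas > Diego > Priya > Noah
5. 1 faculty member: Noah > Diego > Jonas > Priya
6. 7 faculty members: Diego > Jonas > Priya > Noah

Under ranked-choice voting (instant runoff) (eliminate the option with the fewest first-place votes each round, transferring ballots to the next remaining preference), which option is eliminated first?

Noah

Round 1: Noah 1, Priya 7, Jonas 15, Diego 8. Eliminate Noah.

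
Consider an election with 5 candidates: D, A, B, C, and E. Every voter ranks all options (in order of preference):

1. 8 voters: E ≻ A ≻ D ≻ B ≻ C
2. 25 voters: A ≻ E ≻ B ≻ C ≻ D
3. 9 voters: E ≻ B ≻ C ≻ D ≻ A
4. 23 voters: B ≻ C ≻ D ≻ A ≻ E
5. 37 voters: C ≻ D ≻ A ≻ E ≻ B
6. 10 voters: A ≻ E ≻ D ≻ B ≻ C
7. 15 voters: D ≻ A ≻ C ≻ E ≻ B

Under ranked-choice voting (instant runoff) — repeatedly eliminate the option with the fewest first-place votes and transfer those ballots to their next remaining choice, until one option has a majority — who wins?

Round 1: D 15, A 35, B 23, C 37, E 17. Eliminate D.
Round 2: A 50, B 23, C 37, E 17. Eliminate E.
Round 3: A 58, B 32, C 37. Eliminate B.
Round 4: A 58, C 69. C has a majority.

C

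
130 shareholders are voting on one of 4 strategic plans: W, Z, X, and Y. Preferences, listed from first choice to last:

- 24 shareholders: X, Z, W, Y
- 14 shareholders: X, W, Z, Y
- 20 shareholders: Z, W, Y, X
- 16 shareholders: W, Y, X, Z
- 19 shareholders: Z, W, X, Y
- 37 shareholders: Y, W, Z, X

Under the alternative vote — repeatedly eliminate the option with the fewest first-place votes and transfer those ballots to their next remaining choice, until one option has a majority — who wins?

Z

Round 1: W 16, Z 39, X 38, Y 37. Eliminate W.
Round 2: Z 39, X 38, Y 53. Eliminate X.
Round 3: Z 77, Y 53. Z has a majority.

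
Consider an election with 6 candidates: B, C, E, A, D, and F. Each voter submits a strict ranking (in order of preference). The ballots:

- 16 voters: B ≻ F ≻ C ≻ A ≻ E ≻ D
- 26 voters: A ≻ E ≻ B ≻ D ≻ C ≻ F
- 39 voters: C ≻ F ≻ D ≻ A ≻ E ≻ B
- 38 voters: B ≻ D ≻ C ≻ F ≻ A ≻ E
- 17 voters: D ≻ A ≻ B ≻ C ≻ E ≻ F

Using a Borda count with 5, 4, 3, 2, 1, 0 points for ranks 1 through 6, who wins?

C

B: 16·5 + 26·3 + 39·0 + 38·5 + 17·3 = 399
C: 16·3 + 26·1 + 39·5 + 38·3 + 17·2 = 417
E: 16·1 + 26·4 + 39·1 + 38·0 + 17·1 = 176
A: 16·2 + 26·5 + 39·2 + 38·1 + 17·4 = 346
D: 16·0 + 26·2 + 39·3 + 38·4 + 17·5 = 406
F: 16·4 + 26·0 + 39·4 + 38·2 + 17·0 = 296
C has the highest Borda score (417).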